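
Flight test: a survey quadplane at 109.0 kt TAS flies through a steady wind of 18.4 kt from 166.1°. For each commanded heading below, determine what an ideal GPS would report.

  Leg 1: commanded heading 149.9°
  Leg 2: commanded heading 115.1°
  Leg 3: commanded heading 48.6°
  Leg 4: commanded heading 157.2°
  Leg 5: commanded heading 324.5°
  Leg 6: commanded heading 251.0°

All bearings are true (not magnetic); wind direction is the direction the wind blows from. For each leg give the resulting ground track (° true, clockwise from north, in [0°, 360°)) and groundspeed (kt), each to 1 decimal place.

Leg 1: track=146.7°, groundspeed=91.5 kt
Leg 2: track=106.7°, groundspeed=98.5 kt
Leg 3: track=40.7°, groundspeed=118.6 kt
Leg 4: track=155.4°, groundspeed=90.9 kt
Leg 5: track=327.6°, groundspeed=126.3 kt
Leg 6: track=260.7°, groundspeed=108.9 kt

Leg 1: heading 149.9°; drift -3.2° → track 146.7°, groundspeed 91.5 kt
Leg 2: heading 115.1°; drift -8.4° → track 106.7°, groundspeed 98.5 kt
Leg 3: heading 48.6°; drift -7.9° → track 40.7°, groundspeed 118.6 kt
Leg 4: heading 157.2°; drift -1.8° → track 155.4°, groundspeed 90.9 kt
Leg 5: heading 324.5°; drift +3.1° → track 327.6°, groundspeed 126.3 kt
Leg 6: heading 251.0°; drift +9.7° → track 260.7°, groundspeed 108.9 kt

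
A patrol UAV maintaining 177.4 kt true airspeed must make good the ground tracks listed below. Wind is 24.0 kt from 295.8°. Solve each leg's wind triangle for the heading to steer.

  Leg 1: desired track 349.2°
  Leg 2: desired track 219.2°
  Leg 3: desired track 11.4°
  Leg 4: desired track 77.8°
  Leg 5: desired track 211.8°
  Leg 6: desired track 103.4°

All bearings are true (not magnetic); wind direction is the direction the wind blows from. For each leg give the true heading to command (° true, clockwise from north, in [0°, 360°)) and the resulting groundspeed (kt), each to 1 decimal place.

Leg 1: desired track 349.2°; wind correction -6.2° → command heading 343.0°, groundspeed 162.0 kt
Leg 2: desired track 219.2°; wind correction +7.6° → command heading 226.8°, groundspeed 170.3 kt
Leg 3: desired track 11.4°; wind correction -7.5° → command heading 3.9°, groundspeed 169.9 kt
Leg 4: desired track 77.8°; wind correction -4.8° → command heading 73.0°, groundspeed 195.7 kt
Leg 5: desired track 211.8°; wind correction +7.7° → command heading 219.5°, groundspeed 173.3 kt
Leg 6: desired track 103.4°; wind correction -1.7° → command heading 101.7°, groundspeed 200.8 kt

Leg 1: heading=343.0°, groundspeed=162.0 kt
Leg 2: heading=226.8°, groundspeed=170.3 kt
Leg 3: heading=3.9°, groundspeed=169.9 kt
Leg 4: heading=73.0°, groundspeed=195.7 kt
Leg 5: heading=219.5°, groundspeed=173.3 kt
Leg 6: heading=101.7°, groundspeed=200.8 kt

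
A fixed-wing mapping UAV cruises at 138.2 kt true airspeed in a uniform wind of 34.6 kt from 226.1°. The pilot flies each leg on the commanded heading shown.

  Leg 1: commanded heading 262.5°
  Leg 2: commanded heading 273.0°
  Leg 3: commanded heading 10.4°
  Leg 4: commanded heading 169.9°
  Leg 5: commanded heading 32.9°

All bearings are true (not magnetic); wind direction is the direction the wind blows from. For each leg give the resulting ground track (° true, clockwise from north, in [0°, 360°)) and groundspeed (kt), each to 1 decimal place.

Leg 1: heading 262.5°; drift +10.5° → track 273.0°, groundspeed 112.2 kt
Leg 2: heading 273.0°; drift +12.4° → track 285.4°, groundspeed 117.3 kt
Leg 3: heading 10.4°; drift +6.9° → track 17.3°, groundspeed 167.5 kt
Leg 4: heading 169.9°; drift -13.6° → track 156.3°, groundspeed 122.4 kt
Leg 5: heading 32.9°; drift +2.6° → track 35.5°, groundspeed 172.1 kt

Leg 1: track=273.0°, groundspeed=112.2 kt
Leg 2: track=285.4°, groundspeed=117.3 kt
Leg 3: track=17.3°, groundspeed=167.5 kt
Leg 4: track=156.3°, groundspeed=122.4 kt
Leg 5: track=35.5°, groundspeed=172.1 kt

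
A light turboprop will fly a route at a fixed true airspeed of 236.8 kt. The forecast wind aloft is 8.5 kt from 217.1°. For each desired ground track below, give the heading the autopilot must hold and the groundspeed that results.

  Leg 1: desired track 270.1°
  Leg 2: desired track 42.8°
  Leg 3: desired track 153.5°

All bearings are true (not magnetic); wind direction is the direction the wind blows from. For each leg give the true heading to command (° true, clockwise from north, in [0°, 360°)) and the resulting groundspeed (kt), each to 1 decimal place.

Leg 1: heading=268.5°, groundspeed=231.6 kt
Leg 2: heading=43.0°, groundspeed=245.3 kt
Leg 3: heading=155.3°, groundspeed=232.9 kt

Leg 1: desired track 270.1°; wind correction -1.6° → command heading 268.5°, groundspeed 231.6 kt
Leg 2: desired track 42.8°; wind correction +0.2° → command heading 43.0°, groundspeed 245.3 kt
Leg 3: desired track 153.5°; wind correction +1.8° → command heading 155.3°, groundspeed 232.9 kt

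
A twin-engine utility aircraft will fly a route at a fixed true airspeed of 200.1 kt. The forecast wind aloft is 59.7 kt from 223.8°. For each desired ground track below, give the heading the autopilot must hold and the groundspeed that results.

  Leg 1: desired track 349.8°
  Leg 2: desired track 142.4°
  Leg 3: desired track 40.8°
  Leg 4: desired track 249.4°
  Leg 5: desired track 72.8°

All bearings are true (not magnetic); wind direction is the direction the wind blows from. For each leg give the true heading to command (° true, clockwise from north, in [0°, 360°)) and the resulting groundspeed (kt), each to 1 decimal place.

Leg 1: desired track 349.8°; wind correction -14.0° → command heading 335.8°, groundspeed 229.3 kt
Leg 2: desired track 142.4°; wind correction +17.2° → command heading 159.6°, groundspeed 182.3 kt
Leg 3: desired track 40.8°; wind correction -0.9° → command heading 39.9°, groundspeed 259.7 kt
Leg 4: desired track 249.4°; wind correction -7.4° → command heading 242.0°, groundspeed 144.6 kt
Leg 5: desired track 72.8°; wind correction +8.3° → command heading 81.1°, groundspeed 250.2 kt

Leg 1: heading=335.8°, groundspeed=229.3 kt
Leg 2: heading=159.6°, groundspeed=182.3 kt
Leg 3: heading=39.9°, groundspeed=259.7 kt
Leg 4: heading=242.0°, groundspeed=144.6 kt
Leg 5: heading=81.1°, groundspeed=250.2 kt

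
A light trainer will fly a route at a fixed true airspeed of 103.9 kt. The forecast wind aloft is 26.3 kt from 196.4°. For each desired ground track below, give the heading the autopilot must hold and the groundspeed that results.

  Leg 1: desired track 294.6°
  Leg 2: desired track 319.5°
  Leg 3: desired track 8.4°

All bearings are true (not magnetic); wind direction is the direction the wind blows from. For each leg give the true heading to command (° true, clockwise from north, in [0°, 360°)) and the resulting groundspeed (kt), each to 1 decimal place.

Leg 1: desired track 294.6°; wind correction -14.5° → command heading 280.1°, groundspeed 104.3 kt
Leg 2: desired track 319.5°; wind correction -12.2° → command heading 307.3°, groundspeed 115.9 kt
Leg 3: desired track 8.4°; wind correction -2.0° → command heading 6.4°, groundspeed 129.9 kt

Leg 1: heading=280.1°, groundspeed=104.3 kt
Leg 2: heading=307.3°, groundspeed=115.9 kt
Leg 3: heading=6.4°, groundspeed=129.9 kt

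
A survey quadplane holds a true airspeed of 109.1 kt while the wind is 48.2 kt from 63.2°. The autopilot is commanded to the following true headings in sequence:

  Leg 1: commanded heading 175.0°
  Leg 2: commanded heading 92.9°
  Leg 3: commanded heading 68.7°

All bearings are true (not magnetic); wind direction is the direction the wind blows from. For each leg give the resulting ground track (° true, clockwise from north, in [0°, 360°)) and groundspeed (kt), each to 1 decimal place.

Leg 1: heading 175.0°; drift +19.4° → track 194.4°, groundspeed 134.7 kt
Leg 2: heading 92.9°; drift +19.6° → track 112.5°, groundspeed 71.3 kt
Leg 3: heading 68.7°; drift +4.3° → track 73.0°, groundspeed 61.3 kt

Leg 1: track=194.4°, groundspeed=134.7 kt
Leg 2: track=112.5°, groundspeed=71.3 kt
Leg 3: track=73.0°, groundspeed=61.3 kt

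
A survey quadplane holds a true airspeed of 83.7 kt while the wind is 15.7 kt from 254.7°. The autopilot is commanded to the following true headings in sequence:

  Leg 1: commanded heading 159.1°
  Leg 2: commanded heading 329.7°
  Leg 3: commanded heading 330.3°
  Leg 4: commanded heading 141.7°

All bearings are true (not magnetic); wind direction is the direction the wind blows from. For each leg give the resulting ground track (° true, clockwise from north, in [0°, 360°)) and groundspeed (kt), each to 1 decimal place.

Leg 1: track=148.7°, groundspeed=86.7 kt
Leg 2: track=340.5°, groundspeed=81.1 kt
Leg 3: track=341.1°, groundspeed=81.2 kt
Leg 4: track=132.6°, groundspeed=91.0 kt

Leg 1: heading 159.1°; drift -10.4° → track 148.7°, groundspeed 86.7 kt
Leg 2: heading 329.7°; drift +10.8° → track 340.5°, groundspeed 81.1 kt
Leg 3: heading 330.3°; drift +10.8° → track 341.1°, groundspeed 81.2 kt
Leg 4: heading 141.7°; drift -9.1° → track 132.6°, groundspeed 91.0 kt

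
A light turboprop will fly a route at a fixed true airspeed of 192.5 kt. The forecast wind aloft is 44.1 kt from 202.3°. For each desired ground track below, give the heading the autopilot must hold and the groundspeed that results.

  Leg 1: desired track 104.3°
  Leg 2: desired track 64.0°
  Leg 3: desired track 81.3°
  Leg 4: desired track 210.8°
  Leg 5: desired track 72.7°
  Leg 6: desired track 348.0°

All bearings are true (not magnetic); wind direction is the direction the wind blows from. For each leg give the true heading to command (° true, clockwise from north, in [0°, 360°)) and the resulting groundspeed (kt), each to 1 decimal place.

Leg 1: heading=117.4°, groundspeed=193.6 kt
Leg 2: heading=72.8°, groundspeed=223.2 kt
Leg 3: heading=92.6°, groundspeed=211.5 kt
Leg 4: heading=208.9°, groundspeed=148.8 kt
Leg 5: heading=82.9°, groundspeed=217.6 kt
Leg 6: heading=340.6°, groundspeed=227.3 kt

Leg 1: desired track 104.3°; wind correction +13.1° → command heading 117.4°, groundspeed 193.6 kt
Leg 2: desired track 64.0°; wind correction +8.8° → command heading 72.8°, groundspeed 223.2 kt
Leg 3: desired track 81.3°; wind correction +11.3° → command heading 92.6°, groundspeed 211.5 kt
Leg 4: desired track 210.8°; wind correction -1.9° → command heading 208.9°, groundspeed 148.8 kt
Leg 5: desired track 72.7°; wind correction +10.2° → command heading 82.9°, groundspeed 217.6 kt
Leg 6: desired track 348.0°; wind correction -7.4° → command heading 340.6°, groundspeed 227.3 kt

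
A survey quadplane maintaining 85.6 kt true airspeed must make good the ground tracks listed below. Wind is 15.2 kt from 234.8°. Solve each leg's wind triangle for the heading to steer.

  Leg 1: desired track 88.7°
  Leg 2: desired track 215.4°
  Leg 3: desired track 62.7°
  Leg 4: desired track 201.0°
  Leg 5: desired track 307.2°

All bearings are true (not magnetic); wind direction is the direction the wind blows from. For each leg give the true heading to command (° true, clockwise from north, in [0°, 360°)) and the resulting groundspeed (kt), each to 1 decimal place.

Leg 1: heading=94.4°, groundspeed=97.8 kt
Leg 2: heading=218.8°, groundspeed=71.1 kt
Leg 3: heading=64.1°, groundspeed=100.6 kt
Leg 4: heading=206.7°, groundspeed=72.6 kt
Leg 5: heading=297.5°, groundspeed=79.8 kt

Leg 1: desired track 88.7°; wind correction +5.7° → command heading 94.4°, groundspeed 97.8 kt
Leg 2: desired track 215.4°; wind correction +3.4° → command heading 218.8°, groundspeed 71.1 kt
Leg 3: desired track 62.7°; wind correction +1.4° → command heading 64.1°, groundspeed 100.6 kt
Leg 4: desired track 201.0°; wind correction +5.7° → command heading 206.7°, groundspeed 72.6 kt
Leg 5: desired track 307.2°; wind correction -9.7° → command heading 297.5°, groundspeed 79.8 kt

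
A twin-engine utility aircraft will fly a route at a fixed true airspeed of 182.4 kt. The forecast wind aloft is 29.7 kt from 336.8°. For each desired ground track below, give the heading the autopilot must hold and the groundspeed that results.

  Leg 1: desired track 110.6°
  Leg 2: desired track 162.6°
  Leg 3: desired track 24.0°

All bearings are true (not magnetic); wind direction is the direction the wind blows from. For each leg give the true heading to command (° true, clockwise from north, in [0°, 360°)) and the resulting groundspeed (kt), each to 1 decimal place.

Leg 1: heading=103.9°, groundspeed=201.7 kt
Leg 2: heading=163.5°, groundspeed=211.9 kt
Leg 3: heading=17.1°, groundspeed=160.9 kt

Leg 1: desired track 110.6°; wind correction -6.7° → command heading 103.9°, groundspeed 201.7 kt
Leg 2: desired track 162.6°; wind correction +0.9° → command heading 163.5°, groundspeed 211.9 kt
Leg 3: desired track 24.0°; wind correction -6.9° → command heading 17.1°, groundspeed 160.9 kt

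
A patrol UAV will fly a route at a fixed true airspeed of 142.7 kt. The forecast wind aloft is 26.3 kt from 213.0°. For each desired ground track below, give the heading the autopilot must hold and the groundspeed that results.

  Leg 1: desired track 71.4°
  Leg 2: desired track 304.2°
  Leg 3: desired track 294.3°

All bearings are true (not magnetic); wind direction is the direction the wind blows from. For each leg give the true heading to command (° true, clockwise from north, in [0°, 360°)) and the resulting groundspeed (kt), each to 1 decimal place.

Leg 1: heading=78.0°, groundspeed=162.4 kt
Leg 2: heading=293.6°, groundspeed=140.8 kt
Leg 3: heading=283.8°, groundspeed=136.3 kt

Leg 1: desired track 71.4°; wind correction +6.6° → command heading 78.0°, groundspeed 162.4 kt
Leg 2: desired track 304.2°; wind correction -10.6° → command heading 293.6°, groundspeed 140.8 kt
Leg 3: desired track 294.3°; wind correction -10.5° → command heading 283.8°, groundspeed 136.3 kt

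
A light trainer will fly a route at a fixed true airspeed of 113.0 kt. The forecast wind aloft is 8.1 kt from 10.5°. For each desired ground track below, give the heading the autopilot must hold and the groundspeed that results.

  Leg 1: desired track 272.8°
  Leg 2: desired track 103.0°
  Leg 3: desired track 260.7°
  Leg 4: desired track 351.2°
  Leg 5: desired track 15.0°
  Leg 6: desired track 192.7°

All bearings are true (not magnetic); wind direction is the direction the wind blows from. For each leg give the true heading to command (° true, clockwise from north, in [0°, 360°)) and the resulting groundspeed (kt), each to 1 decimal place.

Leg 1: heading=276.9°, groundspeed=113.8 kt
Leg 2: heading=98.9°, groundspeed=113.1 kt
Leg 3: heading=264.6°, groundspeed=115.5 kt
Leg 4: heading=352.6°, groundspeed=105.3 kt
Leg 5: heading=14.7°, groundspeed=104.9 kt
Leg 6: heading=192.9°, groundspeed=121.1 kt

Leg 1: desired track 272.8°; wind correction +4.1° → command heading 276.9°, groundspeed 113.8 kt
Leg 2: desired track 103.0°; wind correction -4.1° → command heading 98.9°, groundspeed 113.1 kt
Leg 3: desired track 260.7°; wind correction +3.9° → command heading 264.6°, groundspeed 115.5 kt
Leg 4: desired track 351.2°; wind correction +1.4° → command heading 352.6°, groundspeed 105.3 kt
Leg 5: desired track 15.0°; wind correction -0.3° → command heading 14.7°, groundspeed 104.9 kt
Leg 6: desired track 192.7°; wind correction +0.2° → command heading 192.9°, groundspeed 121.1 kt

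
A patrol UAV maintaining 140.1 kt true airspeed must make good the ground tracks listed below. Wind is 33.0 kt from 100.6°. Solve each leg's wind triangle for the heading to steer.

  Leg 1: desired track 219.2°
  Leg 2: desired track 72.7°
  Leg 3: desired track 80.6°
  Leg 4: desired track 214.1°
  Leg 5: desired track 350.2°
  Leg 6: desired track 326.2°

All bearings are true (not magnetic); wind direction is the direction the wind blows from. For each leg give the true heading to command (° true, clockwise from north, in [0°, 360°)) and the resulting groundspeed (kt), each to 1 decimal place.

Leg 1: heading=207.3°, groundspeed=152.9 kt
Leg 2: heading=79.0°, groundspeed=110.1 kt
Leg 3: heading=85.2°, groundspeed=108.6 kt
Leg 4: heading=201.6°, groundspeed=150.0 kt
Leg 5: heading=3.0°, groundspeed=148.1 kt
Leg 6: heading=335.9°, groundspeed=161.2 kt

Leg 1: desired track 219.2°; wind correction -11.9° → command heading 207.3°, groundspeed 152.9 kt
Leg 2: desired track 72.7°; wind correction +6.3° → command heading 79.0°, groundspeed 110.1 kt
Leg 3: desired track 80.6°; wind correction +4.6° → command heading 85.2°, groundspeed 108.6 kt
Leg 4: desired track 214.1°; wind correction -12.5° → command heading 201.6°, groundspeed 150.0 kt
Leg 5: desired track 350.2°; wind correction +12.8° → command heading 3.0°, groundspeed 148.1 kt
Leg 6: desired track 326.2°; wind correction +9.7° → command heading 335.9°, groundspeed 161.2 kt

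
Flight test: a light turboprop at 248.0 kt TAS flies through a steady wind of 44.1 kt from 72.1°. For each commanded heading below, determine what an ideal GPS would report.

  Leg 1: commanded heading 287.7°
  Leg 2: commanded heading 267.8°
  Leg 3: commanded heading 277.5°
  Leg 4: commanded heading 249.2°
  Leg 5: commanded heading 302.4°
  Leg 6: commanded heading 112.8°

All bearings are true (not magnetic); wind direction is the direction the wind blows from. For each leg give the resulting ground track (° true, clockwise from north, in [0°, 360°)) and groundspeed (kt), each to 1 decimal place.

Leg 1: track=282.5°, groundspeed=285.0 kt
Leg 2: track=265.4°, groundspeed=290.7 kt
Leg 3: track=273.7°, groundspeed=288.5 kt
Leg 4: track=249.6°, groundspeed=292.1 kt
Leg 5: track=295.4°, groundspeed=278.2 kt
Leg 6: track=120.4°, groundspeed=216.5 kt

Leg 1: heading 287.7°; drift -5.2° → track 282.5°, groundspeed 285.0 kt
Leg 2: heading 267.8°; drift -2.4° → track 265.4°, groundspeed 290.7 kt
Leg 3: heading 277.5°; drift -3.8° → track 273.7°, groundspeed 288.5 kt
Leg 4: heading 249.2°; drift +0.4° → track 249.6°, groundspeed 292.1 kt
Leg 5: heading 302.4°; drift -7.0° → track 295.4°, groundspeed 278.2 kt
Leg 6: heading 112.8°; drift +7.6° → track 120.4°, groundspeed 216.5 kt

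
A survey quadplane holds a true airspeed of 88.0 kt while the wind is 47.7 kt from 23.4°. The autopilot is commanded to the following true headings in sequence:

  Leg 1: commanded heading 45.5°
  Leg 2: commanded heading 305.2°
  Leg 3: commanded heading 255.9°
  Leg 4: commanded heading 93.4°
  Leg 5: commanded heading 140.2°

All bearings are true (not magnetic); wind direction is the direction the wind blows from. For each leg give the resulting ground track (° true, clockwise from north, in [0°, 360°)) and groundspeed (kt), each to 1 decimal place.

Leg 1: track=67.8°, groundspeed=47.3 kt
Leg 2: track=274.4°, groundspeed=91.1 kt
Leg 3: track=238.0°, groundspeed=123.0 kt
Leg 4: track=125.4°, groundspeed=84.5 kt
Leg 5: track=161.4°, groundspeed=117.5 kt

Leg 1: heading 45.5°; drift +22.3° → track 67.8°, groundspeed 47.3 kt
Leg 2: heading 305.2°; drift -30.8° → track 274.4°, groundspeed 91.1 kt
Leg 3: heading 255.9°; drift -17.9° → track 238.0°, groundspeed 123.0 kt
Leg 4: heading 93.4°; drift +32.0° → track 125.4°, groundspeed 84.5 kt
Leg 5: heading 140.2°; drift +21.2° → track 161.4°, groundspeed 117.5 kt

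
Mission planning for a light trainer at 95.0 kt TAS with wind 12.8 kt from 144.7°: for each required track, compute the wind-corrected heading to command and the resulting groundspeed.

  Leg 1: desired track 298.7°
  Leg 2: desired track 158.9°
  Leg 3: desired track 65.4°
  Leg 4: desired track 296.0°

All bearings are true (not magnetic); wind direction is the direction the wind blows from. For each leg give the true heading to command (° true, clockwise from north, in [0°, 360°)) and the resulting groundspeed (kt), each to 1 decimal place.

Leg 1: heading=295.3°, groundspeed=106.3 kt
Leg 2: heading=157.0°, groundspeed=82.5 kt
Leg 3: heading=73.0°, groundspeed=91.8 kt
Leg 4: heading=292.3°, groundspeed=106.0 kt

Leg 1: desired track 298.7°; wind correction -3.4° → command heading 295.3°, groundspeed 106.3 kt
Leg 2: desired track 158.9°; wind correction -1.9° → command heading 157.0°, groundspeed 82.5 kt
Leg 3: desired track 65.4°; wind correction +7.6° → command heading 73.0°, groundspeed 91.8 kt
Leg 4: desired track 296.0°; wind correction -3.7° → command heading 292.3°, groundspeed 106.0 kt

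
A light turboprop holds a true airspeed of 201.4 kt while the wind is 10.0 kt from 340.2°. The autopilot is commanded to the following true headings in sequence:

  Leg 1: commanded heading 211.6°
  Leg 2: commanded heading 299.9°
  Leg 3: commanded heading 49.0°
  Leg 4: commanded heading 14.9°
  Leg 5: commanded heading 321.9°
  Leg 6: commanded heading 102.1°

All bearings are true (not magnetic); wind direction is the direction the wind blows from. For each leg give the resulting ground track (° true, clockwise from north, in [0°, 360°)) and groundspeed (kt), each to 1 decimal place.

Leg 1: track=209.4°, groundspeed=207.8 kt
Leg 2: track=298.0°, groundspeed=193.9 kt
Leg 3: track=51.7°, groundspeed=198.0 kt
Leg 4: track=16.6°, groundspeed=193.3 kt
Leg 5: track=321.0°, groundspeed=191.9 kt
Leg 6: track=104.5°, groundspeed=206.9 kt

Leg 1: heading 211.6°; drift -2.2° → track 209.4°, groundspeed 207.8 kt
Leg 2: heading 299.9°; drift -1.9° → track 298.0°, groundspeed 193.9 kt
Leg 3: heading 49.0°; drift +2.7° → track 51.7°, groundspeed 198.0 kt
Leg 4: heading 14.9°; drift +1.7° → track 16.6°, groundspeed 193.3 kt
Leg 5: heading 321.9°; drift -0.9° → track 321.0°, groundspeed 191.9 kt
Leg 6: heading 102.1°; drift +2.4° → track 104.5°, groundspeed 206.9 kt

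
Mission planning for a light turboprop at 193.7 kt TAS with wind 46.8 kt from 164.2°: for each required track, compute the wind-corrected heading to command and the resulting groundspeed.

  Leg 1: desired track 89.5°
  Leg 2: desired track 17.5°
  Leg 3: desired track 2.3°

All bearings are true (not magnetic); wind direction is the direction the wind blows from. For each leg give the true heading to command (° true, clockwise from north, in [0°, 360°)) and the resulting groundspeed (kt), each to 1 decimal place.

Leg 1: heading=103.0°, groundspeed=176.0 kt
Leg 2: heading=25.1°, groundspeed=231.1 kt
Leg 3: heading=6.6°, groundspeed=237.6 kt

Leg 1: desired track 89.5°; wind correction +13.5° → command heading 103.0°, groundspeed 176.0 kt
Leg 2: desired track 17.5°; wind correction +7.6° → command heading 25.1°, groundspeed 231.1 kt
Leg 3: desired track 2.3°; wind correction +4.3° → command heading 6.6°, groundspeed 237.6 kt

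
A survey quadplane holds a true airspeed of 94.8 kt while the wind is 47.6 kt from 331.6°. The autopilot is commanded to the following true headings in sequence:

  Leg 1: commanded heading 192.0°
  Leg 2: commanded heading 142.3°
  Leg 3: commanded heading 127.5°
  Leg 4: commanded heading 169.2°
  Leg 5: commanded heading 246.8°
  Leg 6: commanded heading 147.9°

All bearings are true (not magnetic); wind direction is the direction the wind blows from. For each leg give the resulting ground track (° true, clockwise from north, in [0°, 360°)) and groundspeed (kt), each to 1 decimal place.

Leg 1: heading 192.0°; drift -13.2° → track 178.8°, groundspeed 134.6 kt
Leg 2: heading 142.3°; drift +3.1° → track 145.4°, groundspeed 142.0 kt
Leg 3: heading 127.5°; drift +8.0° → track 135.5°, groundspeed 139.6 kt
Leg 4: heading 169.2°; drift -5.9° → track 163.3°, groundspeed 140.9 kt
Leg 5: heading 246.8°; drift -27.6° → track 219.2°, groundspeed 102.2 kt
Leg 6: heading 147.9°; drift +1.2° → track 149.1°, groundspeed 142.3 kt

Leg 1: track=178.8°, groundspeed=134.6 kt
Leg 2: track=145.4°, groundspeed=142.0 kt
Leg 3: track=135.5°, groundspeed=139.6 kt
Leg 4: track=163.3°, groundspeed=140.9 kt
Leg 5: track=219.2°, groundspeed=102.2 kt
Leg 6: track=149.1°, groundspeed=142.3 kt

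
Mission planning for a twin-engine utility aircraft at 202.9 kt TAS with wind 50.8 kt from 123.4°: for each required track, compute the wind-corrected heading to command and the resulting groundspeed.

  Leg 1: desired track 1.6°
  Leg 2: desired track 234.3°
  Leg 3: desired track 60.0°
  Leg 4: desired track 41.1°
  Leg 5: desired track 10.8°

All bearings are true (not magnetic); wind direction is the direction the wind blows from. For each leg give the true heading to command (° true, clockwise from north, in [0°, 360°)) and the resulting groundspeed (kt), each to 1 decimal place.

Leg 1: heading=13.9°, groundspeed=225.0 kt
Leg 2: heading=220.8°, groundspeed=215.4 kt
Leg 3: heading=72.9°, groundspeed=175.0 kt
Leg 4: heading=55.5°, groundspeed=189.7 kt
Leg 5: heading=24.2°, groundspeed=216.9 kt

Leg 1: desired track 1.6°; wind correction +12.3° → command heading 13.9°, groundspeed 225.0 kt
Leg 2: desired track 234.3°; wind correction -13.5° → command heading 220.8°, groundspeed 215.4 kt
Leg 3: desired track 60.0°; wind correction +12.9° → command heading 72.9°, groundspeed 175.0 kt
Leg 4: desired track 41.1°; wind correction +14.4° → command heading 55.5°, groundspeed 189.7 kt
Leg 5: desired track 10.8°; wind correction +13.4° → command heading 24.2°, groundspeed 216.9 kt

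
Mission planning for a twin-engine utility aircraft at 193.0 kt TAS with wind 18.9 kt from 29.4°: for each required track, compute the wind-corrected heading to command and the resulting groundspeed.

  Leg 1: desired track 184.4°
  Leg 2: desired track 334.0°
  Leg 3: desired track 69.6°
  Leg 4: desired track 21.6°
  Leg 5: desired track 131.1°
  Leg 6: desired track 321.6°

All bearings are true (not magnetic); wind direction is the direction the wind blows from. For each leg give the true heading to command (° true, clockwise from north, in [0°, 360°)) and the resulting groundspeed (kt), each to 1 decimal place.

Leg 1: desired track 184.4°; wind correction -2.4° → command heading 182.0°, groundspeed 210.0 kt
Leg 2: desired track 334.0°; wind correction +4.6° → command heading 338.6°, groundspeed 181.6 kt
Leg 3: desired track 69.6°; wind correction -3.6° → command heading 66.0°, groundspeed 178.2 kt
Leg 4: desired track 21.6°; wind correction +0.8° → command heading 22.4°, groundspeed 174.3 kt
Leg 5: desired track 131.1°; wind correction -5.5° → command heading 125.6°, groundspeed 195.9 kt
Leg 6: desired track 321.6°; wind correction +5.2° → command heading 326.8°, groundspeed 185.1 kt

Leg 1: heading=182.0°, groundspeed=210.0 kt
Leg 2: heading=338.6°, groundspeed=181.6 kt
Leg 3: heading=66.0°, groundspeed=178.2 kt
Leg 4: heading=22.4°, groundspeed=174.3 kt
Leg 5: heading=125.6°, groundspeed=195.9 kt
Leg 6: heading=326.8°, groundspeed=185.1 kt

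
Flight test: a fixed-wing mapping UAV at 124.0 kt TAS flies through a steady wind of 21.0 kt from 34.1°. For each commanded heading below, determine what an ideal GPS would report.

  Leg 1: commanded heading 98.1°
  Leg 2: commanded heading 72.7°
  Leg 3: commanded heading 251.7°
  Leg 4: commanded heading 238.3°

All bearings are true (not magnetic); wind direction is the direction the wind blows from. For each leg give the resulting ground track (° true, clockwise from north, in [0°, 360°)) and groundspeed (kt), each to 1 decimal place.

Leg 1: heading 98.1°; drift +9.3° → track 107.4°, groundspeed 116.3 kt
Leg 2: heading 72.7°; drift +6.9° → track 79.6°, groundspeed 108.4 kt
Leg 3: heading 251.7°; drift -5.2° → track 246.5°, groundspeed 141.2 kt
Leg 4: heading 238.3°; drift -3.4° → track 234.9°, groundspeed 143.4 kt

Leg 1: track=107.4°, groundspeed=116.3 kt
Leg 2: track=79.6°, groundspeed=108.4 kt
Leg 3: track=246.5°, groundspeed=141.2 kt
Leg 4: track=234.9°, groundspeed=143.4 kt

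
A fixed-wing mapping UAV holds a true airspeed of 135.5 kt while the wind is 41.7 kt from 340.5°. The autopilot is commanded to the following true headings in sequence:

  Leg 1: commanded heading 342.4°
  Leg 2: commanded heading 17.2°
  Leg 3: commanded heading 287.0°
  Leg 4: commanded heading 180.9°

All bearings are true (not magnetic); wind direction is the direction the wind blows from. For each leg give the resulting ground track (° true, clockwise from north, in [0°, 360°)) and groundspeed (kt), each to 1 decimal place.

Leg 1: track=343.2°, groundspeed=93.8 kt
Leg 2: track=30.9°, groundspeed=105.1 kt
Leg 3: track=270.2°, groundspeed=115.7 kt
Leg 4: track=176.1°, groundspeed=175.2 kt

Leg 1: heading 342.4°; drift +0.8° → track 343.2°, groundspeed 93.8 kt
Leg 2: heading 17.2°; drift +13.7° → track 30.9°, groundspeed 105.1 kt
Leg 3: heading 287.0°; drift -16.8° → track 270.2°, groundspeed 115.7 kt
Leg 4: heading 180.9°; drift -4.8° → track 176.1°, groundspeed 175.2 kt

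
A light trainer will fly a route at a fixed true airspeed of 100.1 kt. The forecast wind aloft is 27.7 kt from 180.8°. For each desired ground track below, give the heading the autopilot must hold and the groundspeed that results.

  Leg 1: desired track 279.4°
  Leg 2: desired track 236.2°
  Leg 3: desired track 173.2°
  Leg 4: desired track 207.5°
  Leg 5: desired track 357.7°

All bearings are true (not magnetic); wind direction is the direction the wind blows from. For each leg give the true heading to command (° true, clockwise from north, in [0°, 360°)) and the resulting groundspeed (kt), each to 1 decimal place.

Leg 1: heading=263.5°, groundspeed=100.4 kt
Leg 2: heading=223.0°, groundspeed=81.7 kt
Leg 3: heading=175.3°, groundspeed=72.6 kt
Leg 4: heading=200.4°, groundspeed=74.6 kt
Leg 5: heading=356.8°, groundspeed=127.7 kt

Leg 1: desired track 279.4°; wind correction -15.9° → command heading 263.5°, groundspeed 100.4 kt
Leg 2: desired track 236.2°; wind correction -13.2° → command heading 223.0°, groundspeed 81.7 kt
Leg 3: desired track 173.2°; wind correction +2.1° → command heading 175.3°, groundspeed 72.6 kt
Leg 4: desired track 207.5°; wind correction -7.1° → command heading 200.4°, groundspeed 74.6 kt
Leg 5: desired track 357.7°; wind correction -0.9° → command heading 356.8°, groundspeed 127.7 kt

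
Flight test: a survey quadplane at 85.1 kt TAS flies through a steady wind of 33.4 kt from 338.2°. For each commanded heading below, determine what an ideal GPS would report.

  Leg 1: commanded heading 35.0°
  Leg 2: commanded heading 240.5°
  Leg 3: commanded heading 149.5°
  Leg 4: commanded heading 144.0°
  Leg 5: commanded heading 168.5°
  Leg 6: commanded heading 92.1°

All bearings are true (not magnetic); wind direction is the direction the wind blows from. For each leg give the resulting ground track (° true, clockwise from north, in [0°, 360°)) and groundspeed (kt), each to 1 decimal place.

Leg 1: track=57.7°, groundspeed=72.4 kt
Leg 2: track=220.2°, groundspeed=95.5 kt
Leg 3: track=151.9°, groundspeed=118.2 kt
Leg 4: track=148.0°, groundspeed=117.8 kt
Leg 5: track=165.6°, groundspeed=118.1 kt
Leg 6: track=109.3°, groundspeed=103.3 kt

Leg 1: heading 35.0°; drift +22.7° → track 57.7°, groundspeed 72.4 kt
Leg 2: heading 240.5°; drift -20.3° → track 220.2°, groundspeed 95.5 kt
Leg 3: heading 149.5°; drift +2.4° → track 151.9°, groundspeed 118.2 kt
Leg 4: heading 144.0°; drift +4.0° → track 148.0°, groundspeed 117.8 kt
Leg 5: heading 168.5°; drift -2.9° → track 165.6°, groundspeed 118.1 kt
Leg 6: heading 92.1°; drift +17.2° → track 109.3°, groundspeed 103.3 kt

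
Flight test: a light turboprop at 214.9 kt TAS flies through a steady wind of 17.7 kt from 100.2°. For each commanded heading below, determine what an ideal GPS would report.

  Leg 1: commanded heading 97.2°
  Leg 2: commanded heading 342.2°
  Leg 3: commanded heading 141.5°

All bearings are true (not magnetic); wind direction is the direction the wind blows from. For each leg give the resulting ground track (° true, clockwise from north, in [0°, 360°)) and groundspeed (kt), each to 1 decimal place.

Leg 1: heading 97.2°; drift -0.3° → track 96.9°, groundspeed 197.2 kt
Leg 2: heading 342.2°; drift -4.0° → track 338.2°, groundspeed 223.8 kt
Leg 3: heading 141.5°; drift +3.3° → track 144.8°, groundspeed 201.9 kt

Leg 1: track=96.9°, groundspeed=197.2 kt
Leg 2: track=338.2°, groundspeed=223.8 kt
Leg 3: track=144.8°, groundspeed=201.9 kt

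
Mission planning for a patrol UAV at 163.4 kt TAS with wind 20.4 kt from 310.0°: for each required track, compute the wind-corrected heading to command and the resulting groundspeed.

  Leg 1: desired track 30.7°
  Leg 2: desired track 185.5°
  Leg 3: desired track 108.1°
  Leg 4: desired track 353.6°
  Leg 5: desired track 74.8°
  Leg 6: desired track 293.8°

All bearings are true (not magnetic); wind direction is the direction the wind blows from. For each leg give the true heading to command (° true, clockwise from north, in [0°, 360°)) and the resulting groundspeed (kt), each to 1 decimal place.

Leg 1: desired track 30.7°; wind correction -7.1° → command heading 23.6°, groundspeed 158.9 kt
Leg 2: desired track 185.5°; wind correction +5.9° → command heading 191.4°, groundspeed 174.1 kt
Leg 3: desired track 108.1°; wind correction -2.7° → command heading 105.4°, groundspeed 182.2 kt
Leg 4: desired track 353.6°; wind correction -4.9° → command heading 348.7°, groundspeed 148.0 kt
Leg 5: desired track 74.8°; wind correction -5.9° → command heading 68.9°, groundspeed 174.2 kt
Leg 6: desired track 293.8°; wind correction +2.0° → command heading 295.8°, groundspeed 143.7 kt

Leg 1: heading=23.6°, groundspeed=158.9 kt
Leg 2: heading=191.4°, groundspeed=174.1 kt
Leg 3: heading=105.4°, groundspeed=182.2 kt
Leg 4: heading=348.7°, groundspeed=148.0 kt
Leg 5: heading=68.9°, groundspeed=174.2 kt
Leg 6: heading=295.8°, groundspeed=143.7 kt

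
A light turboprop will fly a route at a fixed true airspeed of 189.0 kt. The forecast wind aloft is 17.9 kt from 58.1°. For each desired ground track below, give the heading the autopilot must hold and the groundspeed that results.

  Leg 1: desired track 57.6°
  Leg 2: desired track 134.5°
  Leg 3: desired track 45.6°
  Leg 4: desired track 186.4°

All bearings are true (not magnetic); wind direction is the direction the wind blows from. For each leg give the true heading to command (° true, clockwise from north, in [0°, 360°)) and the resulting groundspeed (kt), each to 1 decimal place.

Leg 1: desired track 57.6°; wind correction +0.0° → command heading 57.6°, groundspeed 171.1 kt
Leg 2: desired track 134.5°; wind correction -5.3° → command heading 129.2°, groundspeed 184.0 kt
Leg 3: desired track 45.6°; wind correction +1.2° → command heading 46.8°, groundspeed 171.5 kt
Leg 4: desired track 186.4°; wind correction -4.3° → command heading 182.1°, groundspeed 199.6 kt

Leg 1: heading=57.6°, groundspeed=171.1 kt
Leg 2: heading=129.2°, groundspeed=184.0 kt
Leg 3: heading=46.8°, groundspeed=171.5 kt
Leg 4: heading=182.1°, groundspeed=199.6 kt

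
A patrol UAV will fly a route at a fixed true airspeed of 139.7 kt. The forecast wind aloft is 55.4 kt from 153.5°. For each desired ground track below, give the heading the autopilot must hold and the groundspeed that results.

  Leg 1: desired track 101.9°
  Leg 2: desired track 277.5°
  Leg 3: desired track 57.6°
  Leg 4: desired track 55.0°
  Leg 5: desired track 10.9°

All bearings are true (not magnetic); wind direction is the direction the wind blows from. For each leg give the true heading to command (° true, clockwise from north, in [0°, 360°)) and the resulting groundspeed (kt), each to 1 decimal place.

Leg 1: desired track 101.9°; wind correction +18.1° → command heading 120.0°, groundspeed 98.4 kt
Leg 2: desired track 277.5°; wind correction -19.2° → command heading 258.3°, groundspeed 162.9 kt
Leg 3: desired track 57.6°; wind correction +23.2° → command heading 80.8°, groundspeed 134.1 kt
Leg 4: desired track 55.0°; wind correction +23.1° → command heading 78.1°, groundspeed 136.7 kt
Leg 5: desired track 10.9°; wind correction +13.9° → command heading 24.8°, groundspeed 179.6 kt

Leg 1: heading=120.0°, groundspeed=98.4 kt
Leg 2: heading=258.3°, groundspeed=162.9 kt
Leg 3: heading=80.8°, groundspeed=134.1 kt
Leg 4: heading=78.1°, groundspeed=136.7 kt
Leg 5: heading=24.8°, groundspeed=179.6 kt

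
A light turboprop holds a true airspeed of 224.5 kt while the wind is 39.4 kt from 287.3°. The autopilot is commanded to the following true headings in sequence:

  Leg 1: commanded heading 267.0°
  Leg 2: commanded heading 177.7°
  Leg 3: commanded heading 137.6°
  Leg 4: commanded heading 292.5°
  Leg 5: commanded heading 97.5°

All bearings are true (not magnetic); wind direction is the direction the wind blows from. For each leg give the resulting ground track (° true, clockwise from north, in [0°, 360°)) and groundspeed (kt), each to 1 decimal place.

Leg 1: heading 267.0°; drift -4.2° → track 262.8°, groundspeed 188.0 kt
Leg 2: heading 177.7°; drift -8.9° → track 168.8°, groundspeed 240.6 kt
Leg 3: heading 137.6°; drift -4.4° → track 133.2°, groundspeed 259.3 kt
Leg 4: heading 292.5°; drift +1.1° → track 293.6°, groundspeed 185.3 kt
Leg 5: heading 97.5°; drift +1.5° → track 99.0°, groundspeed 263.4 kt

Leg 1: track=262.8°, groundspeed=188.0 kt
Leg 2: track=168.8°, groundspeed=240.6 kt
Leg 3: track=133.2°, groundspeed=259.3 kt
Leg 4: track=293.6°, groundspeed=185.3 kt
Leg 5: track=99.0°, groundspeed=263.4 kt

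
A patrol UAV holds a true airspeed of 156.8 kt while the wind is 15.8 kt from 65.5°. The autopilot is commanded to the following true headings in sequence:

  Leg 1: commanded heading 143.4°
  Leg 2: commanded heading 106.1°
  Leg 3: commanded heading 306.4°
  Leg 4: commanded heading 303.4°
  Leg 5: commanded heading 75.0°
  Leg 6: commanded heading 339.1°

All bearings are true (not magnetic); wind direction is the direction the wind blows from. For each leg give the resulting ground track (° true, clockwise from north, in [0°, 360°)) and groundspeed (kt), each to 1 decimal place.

Leg 1: heading 143.4°; drift +5.7° → track 149.1°, groundspeed 154.3 kt
Leg 2: heading 106.1°; drift +4.1° → track 110.2°, groundspeed 145.2 kt
Leg 3: heading 306.4°; drift -4.8° → track 301.6°, groundspeed 165.1 kt
Leg 4: heading 303.4°; drift -4.6° → track 298.8°, groundspeed 165.7 kt
Leg 5: heading 75.0°; drift +1.1° → track 76.1°, groundspeed 141.2 kt
Leg 6: heading 339.1°; drift -5.8° → track 333.3°, groundspeed 156.6 kt

Leg 1: track=149.1°, groundspeed=154.3 kt
Leg 2: track=110.2°, groundspeed=145.2 kt
Leg 3: track=301.6°, groundspeed=165.1 kt
Leg 4: track=298.8°, groundspeed=165.7 kt
Leg 5: track=76.1°, groundspeed=141.2 kt
Leg 6: track=333.3°, groundspeed=156.6 kt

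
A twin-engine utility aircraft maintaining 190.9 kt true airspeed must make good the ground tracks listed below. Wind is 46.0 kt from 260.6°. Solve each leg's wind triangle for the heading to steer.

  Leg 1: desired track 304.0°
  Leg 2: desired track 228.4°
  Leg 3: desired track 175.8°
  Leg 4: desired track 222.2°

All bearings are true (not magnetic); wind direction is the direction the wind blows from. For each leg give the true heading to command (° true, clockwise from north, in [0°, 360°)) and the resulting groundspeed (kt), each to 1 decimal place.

Leg 1: heading=294.5°, groundspeed=154.8 kt
Leg 2: heading=235.8°, groundspeed=150.4 kt
Leg 3: heading=189.7°, groundspeed=181.2 kt
Leg 4: heading=230.8°, groundspeed=152.7 kt

Leg 1: desired track 304.0°; wind correction -9.5° → command heading 294.5°, groundspeed 154.8 kt
Leg 2: desired track 228.4°; wind correction +7.4° → command heading 235.8°, groundspeed 150.4 kt
Leg 3: desired track 175.8°; wind correction +13.9° → command heading 189.7°, groundspeed 181.2 kt
Leg 4: desired track 222.2°; wind correction +8.6° → command heading 230.8°, groundspeed 152.7 kt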